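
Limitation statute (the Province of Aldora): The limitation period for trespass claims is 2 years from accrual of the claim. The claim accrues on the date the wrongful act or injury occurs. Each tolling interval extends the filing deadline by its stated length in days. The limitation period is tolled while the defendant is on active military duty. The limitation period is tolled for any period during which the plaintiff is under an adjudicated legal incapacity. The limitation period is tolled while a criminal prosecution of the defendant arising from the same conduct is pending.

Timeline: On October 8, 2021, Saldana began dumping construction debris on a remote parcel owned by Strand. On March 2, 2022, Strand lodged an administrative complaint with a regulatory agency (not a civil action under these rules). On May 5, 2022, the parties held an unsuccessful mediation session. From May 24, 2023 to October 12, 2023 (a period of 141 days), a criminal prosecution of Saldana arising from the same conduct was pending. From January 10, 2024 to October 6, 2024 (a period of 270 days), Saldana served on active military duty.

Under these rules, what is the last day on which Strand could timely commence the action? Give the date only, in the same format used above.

The limitation period began to run on October 8, 2021.
2 years from October 8, 2021 is October 8, 2023.
Because the pending criminal prosecution ran from May 24, 2023 to October 12, 2023, the deadline is extended by 141 days to February 26, 2024.
The period was tolled for 270 days by the defendant's active military service (January 10, 2024 to October 6, 2024), pushing the deadline to November 22, 2024.
The other events in the timeline have no effect on the limitation period under the stated rules.

November 22, 2024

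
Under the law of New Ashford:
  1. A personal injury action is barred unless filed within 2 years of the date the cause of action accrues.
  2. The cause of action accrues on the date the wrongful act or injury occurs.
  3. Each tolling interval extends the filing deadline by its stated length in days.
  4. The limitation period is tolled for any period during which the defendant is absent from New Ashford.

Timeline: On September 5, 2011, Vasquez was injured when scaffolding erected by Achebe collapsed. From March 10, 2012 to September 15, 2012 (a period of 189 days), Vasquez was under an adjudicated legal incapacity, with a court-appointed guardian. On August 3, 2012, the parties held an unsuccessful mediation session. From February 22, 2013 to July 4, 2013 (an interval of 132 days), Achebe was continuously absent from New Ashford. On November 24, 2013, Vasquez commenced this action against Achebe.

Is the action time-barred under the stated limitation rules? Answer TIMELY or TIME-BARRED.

The cause of action accrued on September 5, 2011, the date of the act.
2 years from September 5, 2011 is September 5, 2013.
The defendant's absence from the jurisdiction from February 22, 2013 to July 4, 2013 tolled the period for 132 days, extending the deadline to January 15, 2014.
No stated provision tolls the period for the plaintiff's incapacity, so the interval from March 10, 2012 to September 15, 2012 has no effect on the deadline.
Nothing else in the chronology tolls or restarts the period.
Vasquez filed on November 24, 2013, before the January 15, 2014 deadline, so the action is timely.

TIMELY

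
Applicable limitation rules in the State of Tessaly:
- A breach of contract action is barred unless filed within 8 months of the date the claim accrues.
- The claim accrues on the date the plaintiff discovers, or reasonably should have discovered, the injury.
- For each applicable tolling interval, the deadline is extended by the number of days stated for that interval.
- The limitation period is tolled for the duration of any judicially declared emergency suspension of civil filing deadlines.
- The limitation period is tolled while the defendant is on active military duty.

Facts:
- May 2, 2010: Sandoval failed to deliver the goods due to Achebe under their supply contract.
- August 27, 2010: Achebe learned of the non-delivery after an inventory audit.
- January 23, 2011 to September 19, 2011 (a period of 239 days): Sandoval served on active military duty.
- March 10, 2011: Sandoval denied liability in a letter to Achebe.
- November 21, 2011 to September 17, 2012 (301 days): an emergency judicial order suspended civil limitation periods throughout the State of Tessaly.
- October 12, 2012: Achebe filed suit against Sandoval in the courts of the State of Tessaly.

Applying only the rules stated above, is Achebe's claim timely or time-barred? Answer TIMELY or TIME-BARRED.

TIMELY

The claim did not accrue until Achebe discovered the injury on August 27, 2010; the May 2, 2010 act date does not start the clock under the stated rule.
The untolled deadline — 8 months after August 27, 2010 — is April 27, 2011.
The defendant's active military service from January 23, 2011 to September 19, 2011 tolled the period for 239 days, extending the deadline to December 22, 2011.
The emergency suspension of filing deadlines from November 21, 2011 to September 17, 2012 tolled the period for 301 days, extending the deadline to October 18, 2012.
None of the other events listed affects the running of the period under the stated rules.
Achebe filed on October 12, 2012, before the October 18, 2012 deadline, so the action is timely.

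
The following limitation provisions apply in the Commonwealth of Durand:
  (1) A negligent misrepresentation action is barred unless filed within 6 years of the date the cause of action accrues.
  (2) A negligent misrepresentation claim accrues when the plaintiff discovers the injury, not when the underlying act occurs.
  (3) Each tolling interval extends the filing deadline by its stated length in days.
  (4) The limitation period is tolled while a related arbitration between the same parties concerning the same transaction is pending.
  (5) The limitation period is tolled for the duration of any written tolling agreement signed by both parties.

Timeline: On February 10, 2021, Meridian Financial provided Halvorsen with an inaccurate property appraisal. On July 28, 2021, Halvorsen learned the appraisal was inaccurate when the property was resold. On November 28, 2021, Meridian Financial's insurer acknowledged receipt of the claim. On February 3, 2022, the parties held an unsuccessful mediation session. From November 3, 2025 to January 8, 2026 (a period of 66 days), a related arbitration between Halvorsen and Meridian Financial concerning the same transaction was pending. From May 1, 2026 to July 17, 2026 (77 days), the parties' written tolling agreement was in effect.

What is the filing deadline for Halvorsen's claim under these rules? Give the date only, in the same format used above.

December 18, 2027

Accrual is tied to discovery, so the period began on July 28, 2021 rather than on February 10, 2021 when the act occurred.
Adding the 6 years base period to July 28, 2021 gives a deadline of July 28, 2027, before any tolling.
The pending related arbitration from November 3, 2025 to January 8, 2026 tolled the period for 66 days, extending the deadline to October 2, 2027.
The written tolling agreement from May 1, 2026 to July 17, 2026 tolled the period for 77 days, extending the deadline to December 18, 2027.
Nothing else in the chronology tolls or restarts the period.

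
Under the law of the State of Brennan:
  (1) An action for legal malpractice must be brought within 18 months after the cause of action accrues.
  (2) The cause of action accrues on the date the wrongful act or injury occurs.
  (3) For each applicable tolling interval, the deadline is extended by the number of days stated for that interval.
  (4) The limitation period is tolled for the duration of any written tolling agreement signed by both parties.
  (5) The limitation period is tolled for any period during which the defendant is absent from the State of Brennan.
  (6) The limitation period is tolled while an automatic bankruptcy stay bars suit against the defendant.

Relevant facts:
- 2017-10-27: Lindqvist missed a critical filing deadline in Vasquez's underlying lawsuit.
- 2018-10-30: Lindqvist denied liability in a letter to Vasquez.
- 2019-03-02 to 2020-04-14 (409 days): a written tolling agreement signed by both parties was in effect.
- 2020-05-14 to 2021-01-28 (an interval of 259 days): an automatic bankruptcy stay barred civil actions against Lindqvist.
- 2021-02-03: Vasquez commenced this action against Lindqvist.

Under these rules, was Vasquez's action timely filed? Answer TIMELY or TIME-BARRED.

The claim accrued on 2017-10-27, when the wrongful act occurred.
Adding the 18 months base period to 2017-10-27 gives a deadline of 2019-04-27, before any tolling.
Because the written tolling agreement ran from 2019-03-02 to 2020-04-14, the deadline is extended by 409 days to 2020-06-09.
The period was tolled for 259 days by the automatic bankruptcy stay (2020-05-14 to 2021-01-28), pushing the deadline to 2021-02-23.
None of the other events listed affects the running of the period under the stated rules.
Vasquez filed on 2021-02-03, before the 2021-02-23 deadline, so the action is timely.

TIMELY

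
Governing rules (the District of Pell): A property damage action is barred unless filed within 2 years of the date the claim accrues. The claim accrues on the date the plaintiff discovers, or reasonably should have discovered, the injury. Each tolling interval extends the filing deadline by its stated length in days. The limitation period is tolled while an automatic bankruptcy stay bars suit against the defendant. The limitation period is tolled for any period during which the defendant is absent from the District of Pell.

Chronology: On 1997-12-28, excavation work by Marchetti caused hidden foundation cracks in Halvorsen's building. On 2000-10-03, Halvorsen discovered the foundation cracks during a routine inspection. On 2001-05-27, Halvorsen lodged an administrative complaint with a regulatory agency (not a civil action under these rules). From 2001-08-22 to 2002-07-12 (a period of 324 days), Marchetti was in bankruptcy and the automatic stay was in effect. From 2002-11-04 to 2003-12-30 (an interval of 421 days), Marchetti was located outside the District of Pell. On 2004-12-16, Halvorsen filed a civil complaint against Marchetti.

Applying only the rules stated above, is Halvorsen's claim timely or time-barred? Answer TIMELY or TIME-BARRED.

TIME-BARRED

The claim did not accrue until Halvorsen discovered the injury on 2000-10-03; the 1997-12-28 act date does not start the clock under the stated rule.
2 years from 2000-10-03 is 2002-10-03.
The automatic bankruptcy stay from 2001-08-22 to 2002-07-12 tolled the period for 324 days, extending the deadline to 2003-08-23.
The defendant's absence from the jurisdiction from 2002-11-04 to 2003-12-30 tolled the period for 421 days, extending the deadline to 2004-10-17.
The other events in the timeline have no effect on the limitation period under the stated rules.
Filing on 2004-12-16 missed the 2004-10-17 deadline — the action is time-barred.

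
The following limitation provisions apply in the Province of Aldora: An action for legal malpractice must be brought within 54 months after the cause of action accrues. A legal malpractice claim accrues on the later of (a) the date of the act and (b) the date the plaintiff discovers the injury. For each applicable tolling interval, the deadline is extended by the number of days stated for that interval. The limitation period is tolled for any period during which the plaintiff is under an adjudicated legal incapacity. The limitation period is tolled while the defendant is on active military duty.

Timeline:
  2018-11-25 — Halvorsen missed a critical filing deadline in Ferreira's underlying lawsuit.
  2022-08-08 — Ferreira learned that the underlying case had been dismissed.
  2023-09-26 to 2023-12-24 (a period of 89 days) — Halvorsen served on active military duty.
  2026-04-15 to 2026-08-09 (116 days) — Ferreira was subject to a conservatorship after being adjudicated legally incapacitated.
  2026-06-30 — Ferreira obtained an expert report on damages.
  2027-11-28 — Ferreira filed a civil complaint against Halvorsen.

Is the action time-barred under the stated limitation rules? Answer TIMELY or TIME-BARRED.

TIME-BARRED

The claim accrued on 2022-08-08 — the later of the 2018-11-25 act and the 2022-08-08 discovery.
The untolled deadline — 54 months after 2022-08-08 — is 2027-02-08.
Because the defendant's active military service ran from 2023-09-26 to 2023-12-24, the deadline is extended by 89 days to 2027-05-08.
The plaintiff's legal incapacity from 2026-04-15 to 2026-08-09 tolled the period for 116 days, extending the deadline to 2027-09-01.
None of the other events listed affects the running of the period under the stated rules.
Ferreira filed on 2027-11-28, after the 2027-09-01 deadline, so the action is time-barred.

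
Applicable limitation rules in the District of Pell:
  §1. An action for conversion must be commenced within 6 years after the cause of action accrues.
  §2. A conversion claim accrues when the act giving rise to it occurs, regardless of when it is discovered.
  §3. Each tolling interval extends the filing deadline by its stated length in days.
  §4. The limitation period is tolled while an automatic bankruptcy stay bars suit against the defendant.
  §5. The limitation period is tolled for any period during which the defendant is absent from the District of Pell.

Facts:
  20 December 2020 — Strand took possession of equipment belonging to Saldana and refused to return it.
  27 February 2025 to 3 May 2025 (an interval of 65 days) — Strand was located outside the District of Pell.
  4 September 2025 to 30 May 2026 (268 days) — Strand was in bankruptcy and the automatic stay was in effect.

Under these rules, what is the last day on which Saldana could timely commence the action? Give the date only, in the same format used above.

18 November 2027

The claim accrued on 20 December 2020, when the wrongful act occurred.
The untolled deadline — 6 years after 20 December 2020 — is 20 December 2026.
The defendant's absence from the jurisdiction from 27 February 2025 to 3 May 2025 tolled the period for 65 days, extending the deadline to 23 February 2027.
The period was tolled for 268 days by the automatic bankruptcy stay (4 September 2025 to 30 May 2026), pushing the deadline to 18 November 2027.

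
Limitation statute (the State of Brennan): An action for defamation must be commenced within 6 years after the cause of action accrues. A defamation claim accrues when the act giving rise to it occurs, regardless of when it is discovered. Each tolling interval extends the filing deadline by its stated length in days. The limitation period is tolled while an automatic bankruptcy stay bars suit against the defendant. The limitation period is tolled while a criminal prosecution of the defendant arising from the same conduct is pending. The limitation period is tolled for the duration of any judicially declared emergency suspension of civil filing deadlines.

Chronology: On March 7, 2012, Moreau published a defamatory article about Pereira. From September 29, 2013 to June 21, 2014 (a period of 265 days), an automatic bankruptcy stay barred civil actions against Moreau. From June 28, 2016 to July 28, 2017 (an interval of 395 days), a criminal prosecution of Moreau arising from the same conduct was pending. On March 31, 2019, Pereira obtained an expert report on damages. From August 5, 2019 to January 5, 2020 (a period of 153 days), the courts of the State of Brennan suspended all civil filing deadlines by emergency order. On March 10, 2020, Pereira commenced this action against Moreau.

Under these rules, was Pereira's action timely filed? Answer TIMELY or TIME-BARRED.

TIMELY

The claim accrued on March 7, 2012, when the wrongful act occurred.
6 years from March 7, 2012 is March 7, 2018.
The automatic bankruptcy stay from September 29, 2013 to June 21, 2014 tolled the period for 265 days, extending the deadline to November 27, 2018.
Because the pending criminal prosecution ran from June 28, 2016 to July 28, 2017, the deadline is extended by 395 days to December 27, 2019.
Because the emergency suspension of filing deadlines ran from August 5, 2019 to January 5, 2020, the deadline is extended by 153 days to May 28, 2020.
The other events in the timeline have no effect on the limitation period under the stated rules.
The March 10, 2020 filing precedes the May 28, 2020 deadline; the claim is timely.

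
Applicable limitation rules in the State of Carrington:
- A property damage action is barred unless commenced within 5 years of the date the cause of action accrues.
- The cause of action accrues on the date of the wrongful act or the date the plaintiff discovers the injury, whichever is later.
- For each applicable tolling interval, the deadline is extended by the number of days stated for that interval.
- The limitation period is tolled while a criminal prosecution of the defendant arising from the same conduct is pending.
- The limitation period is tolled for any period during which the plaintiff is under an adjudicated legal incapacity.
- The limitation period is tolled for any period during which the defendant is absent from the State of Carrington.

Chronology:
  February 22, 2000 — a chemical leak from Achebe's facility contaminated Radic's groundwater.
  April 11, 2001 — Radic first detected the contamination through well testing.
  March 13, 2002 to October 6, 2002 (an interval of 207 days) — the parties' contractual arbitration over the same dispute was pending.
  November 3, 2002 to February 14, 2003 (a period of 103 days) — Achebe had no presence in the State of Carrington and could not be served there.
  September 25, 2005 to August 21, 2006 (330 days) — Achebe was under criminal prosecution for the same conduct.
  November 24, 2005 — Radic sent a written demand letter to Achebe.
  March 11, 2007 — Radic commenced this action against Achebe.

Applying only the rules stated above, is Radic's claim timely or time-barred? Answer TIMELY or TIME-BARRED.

TIMELY

Because discovery on April 11, 2001 post-dates the February 22, 2000 act, accrual under the later-of rule falls on April 11, 2001.
The untolled deadline — 5 years after April 11, 2001 — is April 11, 2006.
The defendant's absence from the jurisdiction from November 3, 2002 to February 14, 2003 tolled the period for 103 days, extending the deadline to July 23, 2006.
The period was tolled for 330 days by the pending criminal prosecution (September 25, 2005 to August 21, 2006), pushing the deadline to June 18, 2007.
The pending related arbitration from March 13, 2002 to October 6, 2002 does not toll the period, because no stated rule makes a pending arbitration a tolling event.
Nothing else in the chronology tolls or restarts the period.
Radic filed on March 11, 2007, before the June 18, 2007 deadline, so the action is timely.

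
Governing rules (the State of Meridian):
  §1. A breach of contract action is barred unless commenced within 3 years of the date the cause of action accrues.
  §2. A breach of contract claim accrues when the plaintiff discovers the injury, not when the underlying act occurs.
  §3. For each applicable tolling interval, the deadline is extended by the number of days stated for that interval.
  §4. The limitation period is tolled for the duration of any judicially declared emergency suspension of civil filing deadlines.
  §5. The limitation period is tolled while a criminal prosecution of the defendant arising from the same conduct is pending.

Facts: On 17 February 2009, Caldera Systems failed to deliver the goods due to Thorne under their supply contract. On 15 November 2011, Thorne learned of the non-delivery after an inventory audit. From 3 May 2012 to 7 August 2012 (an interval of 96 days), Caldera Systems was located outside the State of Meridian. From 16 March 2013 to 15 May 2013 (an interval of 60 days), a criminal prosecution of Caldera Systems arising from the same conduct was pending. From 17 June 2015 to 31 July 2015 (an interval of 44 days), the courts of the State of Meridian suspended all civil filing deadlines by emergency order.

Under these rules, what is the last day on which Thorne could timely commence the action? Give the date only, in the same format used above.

Under the discovery rule, the claim accrued on 15 November 2011, when Thorne discovered the injury — not on the 17 February 2009 date of the underlying act.
The untolled deadline — 3 years after 15 November 2011 — is 15 November 2014.
The pending criminal prosecution from 16 March 2013 to 15 May 2013 tolled the period for 60 days, extending the deadline to 14 January 2015.
The emergency suspension of filing deadlines from 17 June 2015 to 31 July 2015 began after the period had already run on 14 January 2015, so it has no tolling effect.
Although the defendant's absence ran from 3 May 2012 to 7 August 2012, the stated rules do not make that a tolling event, so it is disregarded.

14 January 2015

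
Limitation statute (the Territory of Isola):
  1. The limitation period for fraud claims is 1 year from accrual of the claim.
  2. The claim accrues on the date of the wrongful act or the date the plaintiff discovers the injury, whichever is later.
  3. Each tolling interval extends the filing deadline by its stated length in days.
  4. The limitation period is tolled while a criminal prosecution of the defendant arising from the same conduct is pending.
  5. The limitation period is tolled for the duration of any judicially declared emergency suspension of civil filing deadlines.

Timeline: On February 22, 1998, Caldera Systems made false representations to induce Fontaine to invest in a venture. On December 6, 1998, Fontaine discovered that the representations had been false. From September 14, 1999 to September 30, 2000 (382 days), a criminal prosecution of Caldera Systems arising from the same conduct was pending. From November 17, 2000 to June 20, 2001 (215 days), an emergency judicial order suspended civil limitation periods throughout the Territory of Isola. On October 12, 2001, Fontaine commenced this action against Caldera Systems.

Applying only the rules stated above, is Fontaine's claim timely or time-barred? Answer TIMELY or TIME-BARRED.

TIME-BARRED

The claim accrued on December 6, 1998 — the later of the February 22, 1998 act and the December 6, 1998 discovery.
1 year from December 6, 1998 is December 6, 1999.
The pending criminal prosecution from September 14, 1999 to September 30, 2000 tolled the period for 382 days, extending the deadline to December 22, 2000.
Because the emergency suspension of filing deadlines ran from November 17, 2000 to June 20, 2001, the deadline is extended by 215 days to July 25, 2001.
Fontaine filed on October 12, 2001, after the July 25, 2001 deadline, so the action is time-barred.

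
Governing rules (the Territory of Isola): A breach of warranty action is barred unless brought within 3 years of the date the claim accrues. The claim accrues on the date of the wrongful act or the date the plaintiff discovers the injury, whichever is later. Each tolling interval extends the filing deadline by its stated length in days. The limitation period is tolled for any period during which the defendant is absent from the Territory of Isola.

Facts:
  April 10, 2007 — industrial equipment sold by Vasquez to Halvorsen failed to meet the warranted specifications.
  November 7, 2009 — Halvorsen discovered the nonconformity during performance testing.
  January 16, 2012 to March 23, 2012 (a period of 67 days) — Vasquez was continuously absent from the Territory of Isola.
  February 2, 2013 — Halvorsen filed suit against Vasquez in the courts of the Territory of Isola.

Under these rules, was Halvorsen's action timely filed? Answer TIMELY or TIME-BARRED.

TIME-BARRED

The claim accrued on November 7, 2009 — the later of the April 10, 2007 act and the November 7, 2009 discovery.
3 years from November 7, 2009 is November 7, 2012.
The period was tolled for 67 days by the defendant's absence from the jurisdiction (January 16, 2012 to March 23, 2012), pushing the deadline to January 13, 2013.
Halvorsen filed on February 2, 2013, after the January 13, 2013 deadline, so the action is time-barred.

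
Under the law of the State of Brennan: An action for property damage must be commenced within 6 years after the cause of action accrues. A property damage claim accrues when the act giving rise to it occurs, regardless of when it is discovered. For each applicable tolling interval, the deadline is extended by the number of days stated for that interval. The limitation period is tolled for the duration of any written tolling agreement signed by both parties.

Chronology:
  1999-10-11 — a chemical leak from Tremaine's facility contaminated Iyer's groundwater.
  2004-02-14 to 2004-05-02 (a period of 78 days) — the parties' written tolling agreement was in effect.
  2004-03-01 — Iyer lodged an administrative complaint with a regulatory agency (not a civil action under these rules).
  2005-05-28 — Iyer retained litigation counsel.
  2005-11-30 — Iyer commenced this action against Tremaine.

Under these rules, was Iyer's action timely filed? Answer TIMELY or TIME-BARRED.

The limitation period began to run on 1999-10-11.
6 years from 1999-10-11 is 2005-10-11.
The written tolling agreement from 2004-02-14 to 2004-05-02 tolled the period for 78 days, extending the deadline to 2005-12-28.
Nothing else in the chronology tolls or restarts the period.
Iyer filed on 2005-11-30, before the 2005-12-28 deadline, so the action is timely.

TIMELY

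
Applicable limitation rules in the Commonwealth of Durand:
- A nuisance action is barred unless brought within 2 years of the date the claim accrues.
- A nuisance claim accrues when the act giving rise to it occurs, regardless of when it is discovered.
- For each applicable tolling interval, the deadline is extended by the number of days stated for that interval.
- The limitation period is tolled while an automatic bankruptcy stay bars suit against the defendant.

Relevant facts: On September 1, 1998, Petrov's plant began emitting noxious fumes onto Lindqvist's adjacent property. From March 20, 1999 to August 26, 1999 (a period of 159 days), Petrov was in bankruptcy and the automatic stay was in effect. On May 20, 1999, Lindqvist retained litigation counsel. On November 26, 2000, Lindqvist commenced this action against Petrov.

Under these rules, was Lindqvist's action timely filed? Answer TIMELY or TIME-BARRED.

The limitation period began to run on September 1, 1998.
2 years from September 1, 1998 is September 1, 2000.
The period was tolled for 159 days by the automatic bankruptcy stay (March 20, 1999 to August 26, 1999), pushing the deadline to February 7, 2001.
None of the other events listed affects the running of the period under the stated rules.
Filing on November 26, 2000 beat the February 7, 2001 deadline — the action is timely.

TIMELY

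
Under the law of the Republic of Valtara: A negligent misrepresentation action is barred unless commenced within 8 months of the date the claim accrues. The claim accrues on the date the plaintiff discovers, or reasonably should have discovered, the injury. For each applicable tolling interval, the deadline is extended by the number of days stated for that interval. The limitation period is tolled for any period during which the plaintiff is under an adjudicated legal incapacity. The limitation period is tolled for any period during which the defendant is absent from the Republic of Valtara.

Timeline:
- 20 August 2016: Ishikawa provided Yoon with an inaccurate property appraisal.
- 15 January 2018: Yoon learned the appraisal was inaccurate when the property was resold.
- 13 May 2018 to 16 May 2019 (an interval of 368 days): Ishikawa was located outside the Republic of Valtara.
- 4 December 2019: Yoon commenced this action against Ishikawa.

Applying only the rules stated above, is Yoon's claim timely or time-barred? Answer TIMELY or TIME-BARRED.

TIME-BARRED

The claim did not accrue until Yoon discovered the injury on 15 January 2018; the 20 August 2016 act date does not start the clock under the stated rule.
The untolled deadline — 8 months after 15 January 2018 — is 15 September 2018.
The defendant's absence from the jurisdiction from 13 May 2018 to 16 May 2019 tolled the period for 368 days, extending the deadline to 18 September 2019.
Yoon filed on 4 December 2019, after the 18 September 2019 deadline, so the action is time-barred.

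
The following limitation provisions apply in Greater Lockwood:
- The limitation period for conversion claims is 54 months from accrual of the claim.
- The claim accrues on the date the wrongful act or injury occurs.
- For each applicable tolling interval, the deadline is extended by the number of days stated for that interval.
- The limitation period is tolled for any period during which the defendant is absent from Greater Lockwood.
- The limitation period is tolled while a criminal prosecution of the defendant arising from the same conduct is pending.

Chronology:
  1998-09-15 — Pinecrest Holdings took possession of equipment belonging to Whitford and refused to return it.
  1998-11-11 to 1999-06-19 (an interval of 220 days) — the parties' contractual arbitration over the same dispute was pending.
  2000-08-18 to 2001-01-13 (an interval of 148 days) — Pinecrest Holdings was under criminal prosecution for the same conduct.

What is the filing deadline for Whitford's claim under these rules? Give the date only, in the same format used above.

The claim accrued on 1998-09-15, the date of the act.
Adding the 54 months base period to 1998-09-15 gives a deadline of 2003-03-15, before any tolling.
Because the pending criminal prosecution ran from 2000-08-18 to 2001-01-13, the deadline is extended by 148 days to 2003-08-10.
Although a pending arbitration ran from 1998-11-11 to 1999-06-19, the stated rules do not make that a tolling event, so it is disregarded.

2003-08-10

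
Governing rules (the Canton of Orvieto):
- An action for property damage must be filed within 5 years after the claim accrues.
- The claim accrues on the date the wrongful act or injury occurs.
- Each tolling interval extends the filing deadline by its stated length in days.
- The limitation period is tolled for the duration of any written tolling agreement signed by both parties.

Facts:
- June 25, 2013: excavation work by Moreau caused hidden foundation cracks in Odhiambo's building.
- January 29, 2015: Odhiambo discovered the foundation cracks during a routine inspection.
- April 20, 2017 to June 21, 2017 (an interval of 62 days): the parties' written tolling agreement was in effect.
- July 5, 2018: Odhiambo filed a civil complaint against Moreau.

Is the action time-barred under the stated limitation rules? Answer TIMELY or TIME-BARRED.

Accrual is governed by the date of the act, so the period began to run on June 25, 2013; the later discovery on January 29, 2015 is irrelevant under the stated rule.
5 years from June 25, 2013 is June 25, 2018.
The period was tolled for 62 days by the written tolling agreement (April 20, 2017 to June 21, 2017), pushing the deadline to August 26, 2018.
The July 5, 2018 filing precedes the August 26, 2018 deadline; the claim is timely.

TIMELY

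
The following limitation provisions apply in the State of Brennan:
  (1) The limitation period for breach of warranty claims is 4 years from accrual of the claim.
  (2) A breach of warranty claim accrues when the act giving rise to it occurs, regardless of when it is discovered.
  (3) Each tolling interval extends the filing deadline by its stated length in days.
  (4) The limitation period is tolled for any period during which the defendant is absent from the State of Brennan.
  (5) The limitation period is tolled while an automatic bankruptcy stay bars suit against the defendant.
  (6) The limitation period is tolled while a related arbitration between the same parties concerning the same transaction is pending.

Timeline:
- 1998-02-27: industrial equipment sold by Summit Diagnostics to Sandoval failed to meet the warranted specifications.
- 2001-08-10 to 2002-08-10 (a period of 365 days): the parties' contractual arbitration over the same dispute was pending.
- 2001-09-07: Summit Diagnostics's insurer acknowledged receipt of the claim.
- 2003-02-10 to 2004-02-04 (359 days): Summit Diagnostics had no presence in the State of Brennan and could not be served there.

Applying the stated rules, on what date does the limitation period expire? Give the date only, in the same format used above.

2004-02-21

The claim accrued on 1998-02-27, when the wrongful act occurred.
The untolled deadline — 4 years after 1998-02-27 — is 2002-02-27.
The period was tolled for 365 days by the pending related arbitration (2001-08-10 to 2002-08-10), pushing the deadline to 2003-02-27.
The defendant's absence from the jurisdiction from 2003-02-10 to 2004-02-04 tolled the period for 359 days, extending the deadline to 2004-02-21.
The other events in the timeline have no effect on the limitation period under the stated rules.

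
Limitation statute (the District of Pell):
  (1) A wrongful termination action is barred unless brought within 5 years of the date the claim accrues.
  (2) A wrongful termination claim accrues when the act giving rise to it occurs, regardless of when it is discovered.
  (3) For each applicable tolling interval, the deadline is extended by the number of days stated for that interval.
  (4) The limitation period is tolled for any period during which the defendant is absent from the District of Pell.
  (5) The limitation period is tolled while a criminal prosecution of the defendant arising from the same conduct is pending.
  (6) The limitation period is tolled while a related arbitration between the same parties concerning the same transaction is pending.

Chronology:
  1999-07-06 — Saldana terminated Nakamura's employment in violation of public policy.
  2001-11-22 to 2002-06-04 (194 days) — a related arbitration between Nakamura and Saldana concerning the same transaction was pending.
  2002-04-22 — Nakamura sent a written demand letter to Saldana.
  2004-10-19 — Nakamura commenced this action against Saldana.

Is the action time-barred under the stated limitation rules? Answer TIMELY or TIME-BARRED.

TIMELY

The claim accrued on 1999-07-06, the date of the act.
Adding the 5 years base period to 1999-07-06 gives a deadline of 2004-07-06, before any tolling.
Because the pending related arbitration ran from 2001-11-22 to 2002-06-04, the deadline is extended by 194 days to 2005-01-16.
Nothing else in the chronology tolls or restarts the period.
Nakamura filed on 2004-10-19, before the 2005-01-16 deadline, so the action is timely.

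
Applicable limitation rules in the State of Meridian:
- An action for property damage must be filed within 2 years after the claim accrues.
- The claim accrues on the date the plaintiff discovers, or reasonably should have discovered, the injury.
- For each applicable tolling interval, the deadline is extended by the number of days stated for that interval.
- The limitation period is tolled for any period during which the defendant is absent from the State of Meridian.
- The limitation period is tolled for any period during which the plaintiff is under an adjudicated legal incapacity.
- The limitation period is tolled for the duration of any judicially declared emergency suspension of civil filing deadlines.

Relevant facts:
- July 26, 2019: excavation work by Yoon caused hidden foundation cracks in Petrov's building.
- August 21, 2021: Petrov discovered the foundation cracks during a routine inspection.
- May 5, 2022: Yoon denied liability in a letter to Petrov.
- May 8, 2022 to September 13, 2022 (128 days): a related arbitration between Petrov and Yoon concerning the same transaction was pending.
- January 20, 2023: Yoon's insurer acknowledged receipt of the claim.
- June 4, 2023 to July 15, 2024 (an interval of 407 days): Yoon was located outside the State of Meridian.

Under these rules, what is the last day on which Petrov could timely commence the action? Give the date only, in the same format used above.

October 1, 2024

Accrual is tied to discovery, so the period began on August 21, 2021 rather than on July 26, 2019 when the act occurred.
The untolled deadline — 2 years after August 21, 2021 — is August 21, 2023.
The defendant's absence from the jurisdiction from June 4, 2023 to July 15, 2024 tolled the period for 407 days, extending the deadline to October 1, 2024.
Although a pending arbitration ran from May 8, 2022 to September 13, 2022, the stated rules do not make that a tolling event, so it is disregarded.
Nothing else in the chronology tolls or restarts the period.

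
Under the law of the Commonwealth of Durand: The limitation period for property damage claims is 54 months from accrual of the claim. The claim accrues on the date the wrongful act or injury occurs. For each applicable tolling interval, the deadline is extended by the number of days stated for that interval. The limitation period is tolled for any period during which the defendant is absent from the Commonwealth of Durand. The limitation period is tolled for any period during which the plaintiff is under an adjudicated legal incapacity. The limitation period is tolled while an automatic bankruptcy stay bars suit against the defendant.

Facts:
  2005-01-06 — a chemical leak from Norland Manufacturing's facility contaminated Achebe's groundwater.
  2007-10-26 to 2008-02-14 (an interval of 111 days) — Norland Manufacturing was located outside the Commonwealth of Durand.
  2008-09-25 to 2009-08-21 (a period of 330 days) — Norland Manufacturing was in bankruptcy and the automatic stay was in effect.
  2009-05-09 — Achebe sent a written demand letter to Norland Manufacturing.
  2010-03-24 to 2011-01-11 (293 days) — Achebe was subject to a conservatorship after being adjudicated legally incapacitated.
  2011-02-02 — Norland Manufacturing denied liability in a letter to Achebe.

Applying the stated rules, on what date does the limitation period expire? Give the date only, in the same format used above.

The limitation period began to run on 2005-01-06.
Adding the 54 months base period to 2005-01-06 gives a deadline of 2009-07-06, before any tolling.
Because the defendant's absence from the jurisdiction ran from 2007-10-26 to 2008-02-14, the deadline is extended by 111 days to 2009-10-25.
The automatic bankruptcy stay from 2008-09-25 to 2009-08-21 tolled the period for 330 days, extending the deadline to 2010-09-20.
Because the plaintiff's legal incapacity ran from 2010-03-24 to 2011-01-11, the deadline is extended by 293 days to 2011-07-10.
None of the other events listed affects the running of the period under the stated rules.

2011-07-10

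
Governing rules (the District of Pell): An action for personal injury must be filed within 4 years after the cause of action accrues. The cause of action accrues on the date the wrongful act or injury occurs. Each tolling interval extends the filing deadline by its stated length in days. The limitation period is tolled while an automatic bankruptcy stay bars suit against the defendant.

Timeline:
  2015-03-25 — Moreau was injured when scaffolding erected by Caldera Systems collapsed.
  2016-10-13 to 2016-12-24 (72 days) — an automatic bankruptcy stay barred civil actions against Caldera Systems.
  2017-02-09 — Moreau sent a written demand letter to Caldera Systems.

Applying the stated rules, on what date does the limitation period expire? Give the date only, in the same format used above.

The claim accrued on 2015-03-25, when the wrongful act occurred.
Adding the 4 years base period to 2015-03-25 gives a deadline of 2019-03-25, before any tolling.
The automatic bankruptcy stay from 2016-10-13 to 2016-12-24 tolled the period for 72 days, extending the deadline to 2019-06-05.
None of the other events listed affects the running of the period under the stated rules.

2019-06-05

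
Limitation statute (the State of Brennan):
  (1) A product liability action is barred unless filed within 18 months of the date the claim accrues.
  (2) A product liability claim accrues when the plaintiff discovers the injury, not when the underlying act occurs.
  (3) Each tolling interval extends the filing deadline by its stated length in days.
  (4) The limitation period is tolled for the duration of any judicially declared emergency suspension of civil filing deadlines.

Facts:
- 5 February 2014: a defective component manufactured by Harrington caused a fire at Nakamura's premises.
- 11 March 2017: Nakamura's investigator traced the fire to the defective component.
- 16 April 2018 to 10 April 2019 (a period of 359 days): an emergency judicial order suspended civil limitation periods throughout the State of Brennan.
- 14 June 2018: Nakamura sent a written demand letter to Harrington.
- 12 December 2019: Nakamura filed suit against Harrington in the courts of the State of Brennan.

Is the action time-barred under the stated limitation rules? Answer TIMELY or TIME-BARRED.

TIME-BARRED

Under the discovery rule, the claim accrued on 11 March 2017, when Nakamura discovered the injury — not on the 5 February 2014 date of the underlying act.
Adding the 18 months base period to 11 March 2017 gives a deadline of 11 September 2018, before any tolling.
The emergency suspension of filing deadlines from 16 April 2018 to 10 April 2019 tolled the period for 359 days, extending the deadline to 5 September 2019.
Nothing else in the chronology tolls or restarts the period.
The 12 December 2019 filing falls after the 5 September 2019 deadline; the claim is time-barred.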